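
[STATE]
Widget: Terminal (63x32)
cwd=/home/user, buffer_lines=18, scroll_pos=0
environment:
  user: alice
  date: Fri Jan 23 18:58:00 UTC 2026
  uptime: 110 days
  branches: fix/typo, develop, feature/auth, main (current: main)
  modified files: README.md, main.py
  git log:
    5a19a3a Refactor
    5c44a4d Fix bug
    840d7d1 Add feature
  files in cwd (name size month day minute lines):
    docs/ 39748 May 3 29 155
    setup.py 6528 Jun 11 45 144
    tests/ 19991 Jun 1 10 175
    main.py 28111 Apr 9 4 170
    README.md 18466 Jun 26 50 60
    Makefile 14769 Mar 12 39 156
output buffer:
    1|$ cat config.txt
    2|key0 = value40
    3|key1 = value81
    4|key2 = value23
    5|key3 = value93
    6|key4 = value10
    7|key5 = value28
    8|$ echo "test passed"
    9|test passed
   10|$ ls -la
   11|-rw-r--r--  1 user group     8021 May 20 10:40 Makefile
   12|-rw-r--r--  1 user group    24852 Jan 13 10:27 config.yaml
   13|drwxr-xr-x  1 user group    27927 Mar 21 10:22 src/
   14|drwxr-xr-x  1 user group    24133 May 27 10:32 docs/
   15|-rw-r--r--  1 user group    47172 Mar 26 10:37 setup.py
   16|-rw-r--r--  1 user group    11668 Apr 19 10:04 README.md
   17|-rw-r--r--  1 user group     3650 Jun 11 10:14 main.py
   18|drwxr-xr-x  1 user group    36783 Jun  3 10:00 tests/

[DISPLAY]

$ cat config.txt                                               
key0 = value40                                                 
key1 = value81                                                 
key2 = value23                                                 
key3 = value93                                                 
key4 = value10                                                 
key5 = value28                                                 
$ echo "test passed"                                           
test passed                                                    
$ ls -la                                                       
-rw-r--r--  1 user group     8021 May 20 10:40 Makefile        
-rw-r--r--  1 user group    24852 Jan 13 10:27 config.yaml     
drwxr-xr-x  1 user group    27927 Mar 21 10:22 src/            
drwxr-xr-x  1 user group    24133 May 27 10:32 docs/           
-rw-r--r--  1 user group    47172 Mar 26 10:37 setup.py        
-rw-r--r--  1 user group    11668 Apr 19 10:04 README.md       
-rw-r--r--  1 user group     3650 Jun 11 10:14 main.py         
drwxr-xr-x  1 user group    36783 Jun  3 10:00 tests/          
$ █                                                            
                                                               
                                                               
                                                               
                                                               
                                                               
                                                               
                                                               
                                                               
                                                               
                                                               
                                                               
                                                               
                                                               


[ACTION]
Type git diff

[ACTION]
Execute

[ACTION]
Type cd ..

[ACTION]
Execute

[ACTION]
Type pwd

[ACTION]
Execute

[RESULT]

$ cat config.txt                                               
key0 = value40                                                 
key1 = value81                                                 
key2 = value23                                                 
key3 = value93                                                 
key4 = value10                                                 
key5 = value28                                                 
$ echo "test passed"                                           
test passed                                                    
$ ls -la                                                       
-rw-r--r--  1 user group     8021 May 20 10:40 Makefile        
-rw-r--r--  1 user group    24852 Jan 13 10:27 config.yaml     
drwxr-xr-x  1 user group    27927 Mar 21 10:22 src/            
drwxr-xr-x  1 user group    24133 May 27 10:32 docs/           
-rw-r--r--  1 user group    47172 Mar 26 10:37 setup.py        
-rw-r--r--  1 user group    11668 Apr 19 10:04 README.md       
-rw-r--r--  1 user group     3650 Jun 11 10:14 main.py         
drwxr-xr-x  1 user group    36783 Jun  3 10:00 tests/          
$ git diff                                                     
diff --git a/main.py b/main.py                                 
--- a/main.py                                                  
+++ b/main.py                                                  
@@ -1,3 +1,4 @@                                                
+# updated                                                     
 import sys                                                    
$ cd ..                                                        
                                                               
$ pwd                                                          
/home                                                          
$ █                                                            
                                                               
                                                               


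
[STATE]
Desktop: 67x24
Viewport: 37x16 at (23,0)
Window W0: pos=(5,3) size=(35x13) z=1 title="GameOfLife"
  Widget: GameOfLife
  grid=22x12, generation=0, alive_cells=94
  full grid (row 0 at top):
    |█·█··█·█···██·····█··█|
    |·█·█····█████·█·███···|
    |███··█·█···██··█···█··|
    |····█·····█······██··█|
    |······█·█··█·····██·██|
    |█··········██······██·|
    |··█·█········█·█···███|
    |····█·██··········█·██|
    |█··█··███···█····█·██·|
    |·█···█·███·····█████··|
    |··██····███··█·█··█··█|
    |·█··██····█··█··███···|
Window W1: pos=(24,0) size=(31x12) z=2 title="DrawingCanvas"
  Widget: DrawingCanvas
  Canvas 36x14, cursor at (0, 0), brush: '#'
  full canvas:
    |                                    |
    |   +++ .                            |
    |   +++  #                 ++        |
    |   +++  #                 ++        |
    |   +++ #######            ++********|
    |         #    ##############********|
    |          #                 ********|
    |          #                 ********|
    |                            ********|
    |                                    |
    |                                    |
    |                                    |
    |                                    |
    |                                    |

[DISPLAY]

 ┏━━━━━━━━━━━━━━━━━━━━━━━━━━━━━┓     
 ┃ DrawingCanvas               ┃     
 ┠─────────────────────────────┨     
━┃+                            ┃     
 ┃   +++ .                     ┃     
─┃   +++  #                 ++ ┃     
 ┃   +++  #                 ++ ┃     
·┃   +++ #######            ++*┃     
█┃         #    ##############*┃     
█┃          #                 *┃     
·┃          #                 *┃     
·┗━━━━━━━━━━━━━━━━━━━━━━━━━━━━━┛     
·█·██           ┃                    
█·██·           ┃                    
███··           ┃                    
━━━━━━━━━━━━━━━━┛                    


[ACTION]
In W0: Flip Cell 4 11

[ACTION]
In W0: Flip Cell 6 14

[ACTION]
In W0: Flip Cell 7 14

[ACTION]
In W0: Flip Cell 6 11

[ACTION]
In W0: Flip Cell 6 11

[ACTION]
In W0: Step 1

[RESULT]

 ┏━━━━━━━━━━━━━━━━━━━━━━━━━━━━━┓     
 ┃ DrawingCanvas               ┃     
 ┠─────────────────────────────┨     
━┃+                            ┃     
 ┃   +++ .                     ┃     
─┃   +++  #                 ++ ┃     
 ┃   +++  #                 ++ ┃     
·┃   +++ #######            ++*┃     
█┃         #    ##############*┃     
█┃          #                 *┃     
·┃          #                 *┃     
·┗━━━━━━━━━━━━━━━━━━━━━━━━━━━━━┛     
·█···           ┃                    
····█           ┃                    
·····           ┃                    
━━━━━━━━━━━━━━━━┛                    


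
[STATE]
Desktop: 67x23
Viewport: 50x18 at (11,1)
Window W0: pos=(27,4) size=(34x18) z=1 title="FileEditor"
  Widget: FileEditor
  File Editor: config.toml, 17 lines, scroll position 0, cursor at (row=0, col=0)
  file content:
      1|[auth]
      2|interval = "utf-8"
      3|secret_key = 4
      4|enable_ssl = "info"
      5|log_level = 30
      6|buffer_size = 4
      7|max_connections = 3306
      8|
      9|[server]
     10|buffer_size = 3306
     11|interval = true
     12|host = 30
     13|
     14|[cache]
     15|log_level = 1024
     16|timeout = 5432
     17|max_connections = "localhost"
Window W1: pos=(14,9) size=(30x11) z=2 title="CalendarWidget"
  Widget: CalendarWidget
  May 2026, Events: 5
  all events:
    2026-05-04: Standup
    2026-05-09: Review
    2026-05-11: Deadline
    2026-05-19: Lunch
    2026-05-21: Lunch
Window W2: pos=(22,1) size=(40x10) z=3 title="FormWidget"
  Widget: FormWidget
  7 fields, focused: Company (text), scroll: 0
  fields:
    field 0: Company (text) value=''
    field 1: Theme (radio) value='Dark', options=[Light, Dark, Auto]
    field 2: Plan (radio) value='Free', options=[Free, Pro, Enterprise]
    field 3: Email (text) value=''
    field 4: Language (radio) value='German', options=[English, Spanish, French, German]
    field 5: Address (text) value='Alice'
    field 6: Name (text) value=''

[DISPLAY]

           ┏━━━━━━━━━━━━━━━━━━━━━━━━━━━━━━━━━━━━━━
           ┃ FormWidget                           
           ┠──────────────────────────────────────
           ┃> Company:    [                      ]
           ┃  Theme:      ( ) Light  (●) Dark  ( )
           ┃  Plan:       (●) Free  ( ) Pro  ( ) E
           ┃  Email:      [                      ]
           ┃  Language:   ( ) English  ( ) Spanish
   ┏━━━━━━━┃  Address:    [Alice                 ]
   ┃ Calend┗━━━━━━━━━━━━━━━━━━━━━━━━━━━━━━━━━━━━━━
   ┠────────────────────────────┨               ░┃
   ┃          May 2026          ┃               ░┃
   ┃Mo Tu We Th Fr Sa Su        ┃= 3306         ░┃
   ┃             1  2  3        ┃               ░┃
   ┃ 4*  5  6  7  8  9* 10      ┃               ░┃
   ┃11* 12 13 14 15 16 17       ┃06             ░┃
   ┃18 19* 20 21* 22 23 24      ┃               ░┃
   ┃25 26 27 28 29 30 31        ┃               ░┃


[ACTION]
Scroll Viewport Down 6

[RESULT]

           ┃  Theme:      ( ) Light  (●) Dark  ( )
           ┃  Plan:       (●) Free  ( ) Pro  ( ) E
           ┃  Email:      [                      ]
           ┃  Language:   ( ) English  ( ) Spanish
   ┏━━━━━━━┃  Address:    [Alice                 ]
   ┃ Calend┗━━━━━━━━━━━━━━━━━━━━━━━━━━━━━━━━━━━━━━
   ┠────────────────────────────┨               ░┃
   ┃          May 2026          ┃               ░┃
   ┃Mo Tu We Th Fr Sa Su        ┃= 3306         ░┃
   ┃             1  2  3        ┃               ░┃
   ┃ 4*  5  6  7  8  9* 10      ┃               ░┃
   ┃11* 12 13 14 15 16 17       ┃06             ░┃
   ┃18 19* 20 21* 22 23 24      ┃               ░┃
   ┃25 26 27 28 29 30 31        ┃               ░┃
   ┗━━━━━━━━━━━━━━━━━━━━━━━━━━━━┛               ░┃
                ┃[cache]                        ▼┃
                ┗━━━━━━━━━━━━━━━━━━━━━━━━━━━━━━━━┛
                                                  


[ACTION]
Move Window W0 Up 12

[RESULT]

           ┃  Theme:      ( ) Light  (●) Dark  ( )
           ┃  Plan:       (●) Free  ( ) Pro  ( ) E
           ┃  Email:      [                      ]
           ┃  Language:   ( ) English  ( ) Spanish
   ┏━━━━━━━┃  Address:    [Alice                 ]
   ┃ Calend┗━━━━━━━━━━━━━━━━━━━━━━━━━━━━━━━━━━━━━━
   ┠────────────────────────────┨               ░┃
   ┃          May 2026          ┃06             ░┃
   ┃Mo Tu We Th Fr Sa Su        ┃               ░┃
   ┃             1  2  3        ┃               ░┃
   ┃ 4*  5  6  7  8  9* 10      ┃               ░┃
   ┃11* 12 13 14 15 16 17       ┃               ▼┃
   ┃18 19* 20 21* 22 23 24      ┃━━━━━━━━━━━━━━━━┛
   ┃25 26 27 28 29 30 31        ┃                 
   ┗━━━━━━━━━━━━━━━━━━━━━━━━━━━━┛                 
                                                  
                                                  
                                                  


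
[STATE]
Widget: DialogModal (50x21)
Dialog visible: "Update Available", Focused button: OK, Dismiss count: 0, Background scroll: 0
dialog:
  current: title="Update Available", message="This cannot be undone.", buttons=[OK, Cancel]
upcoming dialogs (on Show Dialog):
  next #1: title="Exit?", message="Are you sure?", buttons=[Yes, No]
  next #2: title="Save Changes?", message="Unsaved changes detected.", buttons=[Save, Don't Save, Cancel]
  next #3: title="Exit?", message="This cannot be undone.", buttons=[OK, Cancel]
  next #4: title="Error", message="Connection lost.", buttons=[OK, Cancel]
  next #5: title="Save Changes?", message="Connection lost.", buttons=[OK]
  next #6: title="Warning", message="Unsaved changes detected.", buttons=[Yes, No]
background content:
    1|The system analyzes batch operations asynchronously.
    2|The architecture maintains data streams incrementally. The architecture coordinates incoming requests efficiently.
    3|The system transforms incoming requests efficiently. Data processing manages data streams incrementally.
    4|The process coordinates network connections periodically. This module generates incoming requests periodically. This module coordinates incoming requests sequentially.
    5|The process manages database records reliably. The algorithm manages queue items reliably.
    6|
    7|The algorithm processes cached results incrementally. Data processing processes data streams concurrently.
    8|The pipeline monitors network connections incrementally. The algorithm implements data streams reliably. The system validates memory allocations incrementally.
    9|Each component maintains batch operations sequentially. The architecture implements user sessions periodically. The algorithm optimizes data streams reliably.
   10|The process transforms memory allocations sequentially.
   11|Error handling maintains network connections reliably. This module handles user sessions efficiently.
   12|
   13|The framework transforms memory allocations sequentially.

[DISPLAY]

The system analyzes batch operations asynchronousl
The architecture maintains data streams incrementa
The system transforms incoming requests efficientl
The process coordinates network connections period
The process manages database records reliably. The
                                                  
The algorithm processes cached results incremental
The pipeline monitors network connections incremen
Each compone┌────────────────────────┐ons sequenti
The process │    Update Available    │ons sequenti
Error handli│ This cannot be undone. │ctions relia
            │     [OK]  Cancel       │            
The framewor└────────────────────────┘tions sequen
                                                  
                                                  
                                                  
                                                  
                                                  
                                                  
                                                  
                                                  


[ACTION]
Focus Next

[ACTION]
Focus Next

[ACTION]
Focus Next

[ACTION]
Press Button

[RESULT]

The system analyzes batch operations asynchronousl
The architecture maintains data streams incrementa
The system transforms incoming requests efficientl
The process coordinates network connections period
The process manages database records reliably. The
                                                  
The algorithm processes cached results incremental
The pipeline monitors network connections incremen
Each component maintains batch operations sequenti
The process transforms memory allocations sequenti
Error handling maintains network connections relia
                                                  
The framework transforms memory allocations sequen
                                                  
                                                  
                                                  
                                                  
                                                  
                                                  
                                                  
                                                  


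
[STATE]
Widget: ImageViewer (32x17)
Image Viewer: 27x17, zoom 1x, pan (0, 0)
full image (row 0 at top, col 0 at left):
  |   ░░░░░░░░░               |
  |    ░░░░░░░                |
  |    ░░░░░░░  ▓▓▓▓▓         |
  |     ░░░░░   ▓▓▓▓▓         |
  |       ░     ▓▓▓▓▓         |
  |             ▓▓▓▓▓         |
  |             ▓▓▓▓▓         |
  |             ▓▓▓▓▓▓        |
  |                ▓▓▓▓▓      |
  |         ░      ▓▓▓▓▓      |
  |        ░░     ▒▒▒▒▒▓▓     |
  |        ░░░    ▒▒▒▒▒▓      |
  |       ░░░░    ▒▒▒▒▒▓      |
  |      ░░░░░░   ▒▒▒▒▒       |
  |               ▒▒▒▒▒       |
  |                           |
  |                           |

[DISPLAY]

   ░░░░░░░░░                    
    ░░░░░░░                     
    ░░░░░░░  ▓▓▓▓▓              
     ░░░░░   ▓▓▓▓▓              
       ░     ▓▓▓▓▓              
             ▓▓▓▓▓              
             ▓▓▓▓▓              
             ▓▓▓▓▓▓             
                ▓▓▓▓▓           
         ░      ▓▓▓▓▓           
        ░░     ▒▒▒▒▒▓▓          
        ░░░    ▒▒▒▒▒▓           
       ░░░░    ▒▒▒▒▒▓           
      ░░░░░░   ▒▒▒▒▒            
               ▒▒▒▒▒            
                                
                                


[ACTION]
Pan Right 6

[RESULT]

░░░░░░                          
░░░░░                           
░░░░░  ▓▓▓▓▓                    
░░░░   ▓▓▓▓▓                    
 ░     ▓▓▓▓▓                    
       ▓▓▓▓▓                    
       ▓▓▓▓▓                    
       ▓▓▓▓▓▓                   
          ▓▓▓▓▓                 
   ░      ▓▓▓▓▓                 
  ░░     ▒▒▒▒▒▓▓                
  ░░░    ▒▒▒▒▒▓                 
 ░░░░    ▒▒▒▒▒▓                 
░░░░░░   ▒▒▒▒▒                  
         ▒▒▒▒▒                  
                                
                                


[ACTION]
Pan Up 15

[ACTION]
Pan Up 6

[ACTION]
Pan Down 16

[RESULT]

                                
                                
                                
                                
                                
                                
                                
                                
                                
                                
                                
                                
                                
                                
                                
                                
                                


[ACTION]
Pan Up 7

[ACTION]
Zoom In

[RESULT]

        ░░          ▓▓▓▓▓▓▓▓▓▓  
                    ▓▓▓▓▓▓▓▓▓▓  
                    ▓▓▓▓▓▓▓▓▓▓  
                    ▓▓▓▓▓▓▓▓▓▓  
                    ▓▓▓▓▓▓▓▓▓▓  
                    ▓▓▓▓▓▓▓▓▓▓▓▓
                    ▓▓▓▓▓▓▓▓▓▓▓▓
                          ▓▓▓▓▓▓
                          ▓▓▓▓▓▓
            ░░            ▓▓▓▓▓▓
            ░░            ▓▓▓▓▓▓
          ░░░░          ▒▒▒▒▒▒▒▒
          ░░░░          ▒▒▒▒▒▒▒▒
          ░░░░░░        ▒▒▒▒▒▒▒▒
          ░░░░░░        ▒▒▒▒▒▒▒▒
        ░░░░░░░░        ▒▒▒▒▒▒▒▒
        ░░░░░░░░        ▒▒▒▒▒▒▒▒


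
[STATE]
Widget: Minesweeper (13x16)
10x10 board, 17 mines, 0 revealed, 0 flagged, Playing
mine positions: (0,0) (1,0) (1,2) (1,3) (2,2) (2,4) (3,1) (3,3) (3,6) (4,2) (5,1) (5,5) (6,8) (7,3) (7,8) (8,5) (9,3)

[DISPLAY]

■■■■■■■■■■   
■■■■■■■■■■   
■■■■■■■■■■   
■■■■■■■■■■   
■■■■■■■■■■   
■■■■■■■■■■   
■■■■■■■■■■   
■■■■■■■■■■   
■■■■■■■■■■   
■■■■■■■■■■   
             
             
             
             
             
             


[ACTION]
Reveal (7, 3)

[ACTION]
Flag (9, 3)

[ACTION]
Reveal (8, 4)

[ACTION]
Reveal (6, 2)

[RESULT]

✹■■■■■■■■■   
✹■✹✹■■■■■■   
■■✹■✹■■■■■   
■✹■✹■■✹■■■   
■■✹■■■■■■■   
■✹■■■✹■■■■   
■■■■■■■■✹■   
■■■✹■■■■✹■   
■■■■■✹■■■■   
■■■✹■■■■■■   
             
             
             
             
             
             


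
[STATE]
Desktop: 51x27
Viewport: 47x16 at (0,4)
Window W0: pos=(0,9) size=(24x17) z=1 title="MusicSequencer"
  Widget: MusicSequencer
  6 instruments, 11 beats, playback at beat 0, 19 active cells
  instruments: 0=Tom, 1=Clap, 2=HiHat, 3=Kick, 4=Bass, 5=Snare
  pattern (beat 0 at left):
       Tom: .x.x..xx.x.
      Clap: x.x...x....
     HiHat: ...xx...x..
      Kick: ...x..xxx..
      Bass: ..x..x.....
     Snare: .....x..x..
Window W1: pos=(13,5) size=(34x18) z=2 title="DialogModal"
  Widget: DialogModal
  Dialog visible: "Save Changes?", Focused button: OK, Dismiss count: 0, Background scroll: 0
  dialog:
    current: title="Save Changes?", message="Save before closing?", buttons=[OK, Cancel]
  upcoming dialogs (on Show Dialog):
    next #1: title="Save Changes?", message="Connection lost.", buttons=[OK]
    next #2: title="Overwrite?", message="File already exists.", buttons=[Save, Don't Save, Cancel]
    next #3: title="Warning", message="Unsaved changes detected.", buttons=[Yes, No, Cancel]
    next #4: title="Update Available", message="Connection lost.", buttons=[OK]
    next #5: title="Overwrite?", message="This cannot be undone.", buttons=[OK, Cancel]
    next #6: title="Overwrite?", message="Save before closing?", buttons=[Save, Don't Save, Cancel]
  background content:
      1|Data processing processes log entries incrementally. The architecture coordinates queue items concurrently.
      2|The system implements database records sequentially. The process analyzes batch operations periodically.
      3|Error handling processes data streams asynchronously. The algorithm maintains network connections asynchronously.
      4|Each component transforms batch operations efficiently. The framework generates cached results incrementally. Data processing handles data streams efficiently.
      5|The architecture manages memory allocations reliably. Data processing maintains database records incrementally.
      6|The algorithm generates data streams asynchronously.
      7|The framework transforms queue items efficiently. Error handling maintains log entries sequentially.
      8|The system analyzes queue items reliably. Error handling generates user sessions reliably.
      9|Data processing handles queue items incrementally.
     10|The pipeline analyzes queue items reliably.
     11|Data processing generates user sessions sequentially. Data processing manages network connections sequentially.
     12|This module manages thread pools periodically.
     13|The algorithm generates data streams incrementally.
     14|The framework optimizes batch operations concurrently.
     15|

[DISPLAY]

                                               
             ┏━━━━━━━━━━━━━━━━━━━━━━━━━━━━━━━━┓
             ┃ DialogModal                    ┃
             ┠────────────────────────────────┨
             ┃Data processing processes log en┃
┏━━━━━━━━━━━━┃The system implements database r┃
┃ MusicSequen┃Error handling processes data st┃
┠────────────┃Each component transforms batch ┃
┃      ▼12345┃The ┌──────────────────────┐ory ┃
┃   Tom·█·█··┃The │    Save Changes?     │ str┃
┃  Clap█·█···┃The │ Save before closing? │ue i┃
┃ HiHat···██·┃The │    [OK]  Cancel      │ems ┃
┃  Kick···█··┃Data└──────────────────────┘e it┃
┃  Bass··█··█┃The pipeline analyzes queue item┃
┃ Snare·····█┃Data processing generates user s┃
┃            ┃This module manages thread pools┃


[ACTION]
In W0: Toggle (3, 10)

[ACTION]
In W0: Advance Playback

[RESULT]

                                               
             ┏━━━━━━━━━━━━━━━━━━━━━━━━━━━━━━━━┓
             ┃ DialogModal                    ┃
             ┠────────────────────────────────┨
             ┃Data processing processes log en┃
┏━━━━━━━━━━━━┃The system implements database r┃
┃ MusicSequen┃Error handling processes data st┃
┠────────────┃Each component transforms batch ┃
┃      0▼2345┃The ┌──────────────────────┐ory ┃
┃   Tom·█·█··┃The │    Save Changes?     │ str┃
┃  Clap█·█···┃The │ Save before closing? │ue i┃
┃ HiHat···██·┃The │    [OK]  Cancel      │ems ┃
┃  Kick···█··┃Data└──────────────────────┘e it┃
┃  Bass··█··█┃The pipeline analyzes queue item┃
┃ Snare·····█┃Data processing generates user s┃
┃            ┃This module manages thread pools┃


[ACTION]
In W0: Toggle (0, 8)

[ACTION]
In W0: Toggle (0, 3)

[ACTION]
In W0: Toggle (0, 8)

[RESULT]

                                               
             ┏━━━━━━━━━━━━━━━━━━━━━━━━━━━━━━━━┓
             ┃ DialogModal                    ┃
             ┠────────────────────────────────┨
             ┃Data processing processes log en┃
┏━━━━━━━━━━━━┃The system implements database r┃
┃ MusicSequen┃Error handling processes data st┃
┠────────────┃Each component transforms batch ┃
┃      0▼2345┃The ┌──────────────────────┐ory ┃
┃   Tom·█····┃The │    Save Changes?     │ str┃
┃  Clap█·█···┃The │ Save before closing? │ue i┃
┃ HiHat···██·┃The │    [OK]  Cancel      │ems ┃
┃  Kick···█··┃Data└──────────────────────┘e it┃
┃  Bass··█··█┃The pipeline analyzes queue item┃
┃ Snare·····█┃Data processing generates user s┃
┃            ┃This module manages thread pools┃


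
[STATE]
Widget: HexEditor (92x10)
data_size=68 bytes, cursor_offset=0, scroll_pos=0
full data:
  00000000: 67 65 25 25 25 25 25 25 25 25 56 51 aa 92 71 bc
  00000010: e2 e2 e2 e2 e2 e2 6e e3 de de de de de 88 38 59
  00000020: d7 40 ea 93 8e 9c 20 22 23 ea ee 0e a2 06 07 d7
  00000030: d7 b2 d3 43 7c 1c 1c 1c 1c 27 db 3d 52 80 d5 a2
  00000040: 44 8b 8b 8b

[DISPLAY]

00000000  67 65 25 25 25 25 25 25  25 25 56 51 aa 92 71 bc  |ge%%%%%%%%VQ..q.|              
00000010  e2 e2 e2 e2 e2 e2 6e e3  de de de de de 88 38 59  |......n.......8Y|              
00000020  d7 40 ea 93 8e 9c 20 22  23 ea ee 0e a2 06 07 d7  |.@.... "#.......|              
00000030  d7 b2 d3 43 7c 1c 1c 1c  1c 27 db 3d 52 80 d5 a2  |...C|....'.=R...|              
00000040  44 8b 8b 8b                                       |D...            |              
                                                                                            
                                                                                            
                                                                                            
                                                                                            
                                                                                            


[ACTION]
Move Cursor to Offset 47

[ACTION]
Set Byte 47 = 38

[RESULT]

00000000  67 65 25 25 25 25 25 25  25 25 56 51 aa 92 71 bc  |ge%%%%%%%%VQ..q.|              
00000010  e2 e2 e2 e2 e2 e2 6e e3  de de de de de 88 38 59  |......n.......8Y|              
00000020  d7 40 ea 93 8e 9c 20 22  23 ea ee 0e a2 06 07 38  |.@.... "#......8|              
00000030  d7 b2 d3 43 7c 1c 1c 1c  1c 27 db 3d 52 80 d5 a2  |...C|....'.=R...|              
00000040  44 8b 8b 8b                                       |D...            |              
                                                                                            
                                                                                            
                                                                                            
                                                                                            
                                                                                            


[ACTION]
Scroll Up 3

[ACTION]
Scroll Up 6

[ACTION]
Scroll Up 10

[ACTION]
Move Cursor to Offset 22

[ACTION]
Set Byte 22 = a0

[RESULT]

00000000  67 65 25 25 25 25 25 25  25 25 56 51 aa 92 71 bc  |ge%%%%%%%%VQ..q.|              
00000010  e2 e2 e2 e2 e2 e2 A0 e3  de de de de de 88 38 59  |..............8Y|              
00000020  d7 40 ea 93 8e 9c 20 22  23 ea ee 0e a2 06 07 38  |.@.... "#......8|              
00000030  d7 b2 d3 43 7c 1c 1c 1c  1c 27 db 3d 52 80 d5 a2  |...C|....'.=R...|              
00000040  44 8b 8b 8b                                       |D...            |              
                                                                                            
                                                                                            
                                                                                            
                                                                                            
                                                                                            


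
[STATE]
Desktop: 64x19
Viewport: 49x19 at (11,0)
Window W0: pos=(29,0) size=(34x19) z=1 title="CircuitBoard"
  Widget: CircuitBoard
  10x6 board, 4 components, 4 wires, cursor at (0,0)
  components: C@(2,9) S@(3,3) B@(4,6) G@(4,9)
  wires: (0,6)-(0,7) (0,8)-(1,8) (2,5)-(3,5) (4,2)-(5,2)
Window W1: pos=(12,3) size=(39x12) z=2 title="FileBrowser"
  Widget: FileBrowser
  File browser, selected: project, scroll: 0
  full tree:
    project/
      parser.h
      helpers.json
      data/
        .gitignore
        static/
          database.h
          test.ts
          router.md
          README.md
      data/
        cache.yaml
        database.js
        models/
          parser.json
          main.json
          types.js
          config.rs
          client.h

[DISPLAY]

                  ┏━━━━━━━━━━━━━━━━━━━━━━━━━━━━━━
                  ┃ CircuitBoard                 
                  ┠──────────────────────────────
 ┏━━━━━━━━━━━━━━━━━━━━━━━━━━━━━━━━━━━━━┓9        
 ┃ FileBrowser                         ┃       · 
 ┠─────────────────────────────────────┨         
 ┃> [-] project/                       ┃         
 ┃    parser.h                         ┃         
 ┃    helpers.json                     ┃   ·     
 ┃    [+] data/                        ┃   │     
 ┃    [+] data/                        ┃   ·     
 ┃                                     ┃         
 ┃                                     ┃       B 
 ┃                                     ┃         
 ┗━━━━━━━━━━━━━━━━━━━━━━━━━━━━━━━━━━━━━┛         
                  ┃Cursor: (0,0)                 
                  ┃                              
                  ┃                              
                  ┗━━━━━━━━━━━━━━━━━━━━━━━━━━━━━━


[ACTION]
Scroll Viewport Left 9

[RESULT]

                           ┏━━━━━━━━━━━━━━━━━━━━━
                           ┃ CircuitBoard        
                           ┠─────────────────────
          ┏━━━━━━━━━━━━━━━━━━━━━━━━━━━━━━━━━━━━━┓
          ┃ FileBrowser                         ┃
          ┠─────────────────────────────────────┨
          ┃> [-] project/                       ┃
          ┃    parser.h                         ┃
          ┃    helpers.json                     ┃
          ┃    [+] data/                        ┃
          ┃    [+] data/                        ┃
          ┃                                     ┃
          ┃                                     ┃
          ┃                                     ┃
          ┗━━━━━━━━━━━━━━━━━━━━━━━━━━━━━━━━━━━━━┛
                           ┃Cursor: (0,0)        
                           ┃                     
                           ┃                     
                           ┗━━━━━━━━━━━━━━━━━━━━━


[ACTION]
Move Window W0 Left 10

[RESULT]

                 ┏━━━━━━━━━━━━━━━━━━━━━━━━━━━━━━━
                 ┃ CircuitBoard                  
                 ┠───────────────────────────────
          ┏━━━━━━━━━━━━━━━━━━━━━━━━━━━━━━━━━━━━━┓
          ┃ FileBrowser                         ┃
          ┠─────────────────────────────────────┨
          ┃> [-] project/                       ┃
          ┃    parser.h                         ┃
          ┃    helpers.json                     ┃
          ┃    [+] data/                        ┃
          ┃    [+] data/                        ┃
          ┃                                     ┃
          ┃                                     ┃
          ┃                                     ┃
          ┗━━━━━━━━━━━━━━━━━━━━━━━━━━━━━━━━━━━━━┛
                 ┃Cursor: (0,0)                  
                 ┃                               
                 ┃                               
                 ┗━━━━━━━━━━━━━━━━━━━━━━━━━━━━━━━


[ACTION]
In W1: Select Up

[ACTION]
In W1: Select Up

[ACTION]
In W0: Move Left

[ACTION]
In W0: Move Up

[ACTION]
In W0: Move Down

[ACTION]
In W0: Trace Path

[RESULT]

                 ┏━━━━━━━━━━━━━━━━━━━━━━━━━━━━━━━
                 ┃ CircuitBoard                  
                 ┠───────────────────────────────
          ┏━━━━━━━━━━━━━━━━━━━━━━━━━━━━━━━━━━━━━┓
          ┃ FileBrowser                         ┃
          ┠─────────────────────────────────────┨
          ┃> [-] project/                       ┃
          ┃    parser.h                         ┃
          ┃    helpers.json                     ┃
          ┃    [+] data/                        ┃
          ┃    [+] data/                        ┃
          ┃                                     ┃
          ┃                                     ┃
          ┃                                     ┃
          ┗━━━━━━━━━━━━━━━━━━━━━━━━━━━━━━━━━━━━━┛
                 ┃Cursor: (1,0)  Trace: No connec
                 ┃                               
                 ┃                               
                 ┗━━━━━━━━━━━━━━━━━━━━━━━━━━━━━━━


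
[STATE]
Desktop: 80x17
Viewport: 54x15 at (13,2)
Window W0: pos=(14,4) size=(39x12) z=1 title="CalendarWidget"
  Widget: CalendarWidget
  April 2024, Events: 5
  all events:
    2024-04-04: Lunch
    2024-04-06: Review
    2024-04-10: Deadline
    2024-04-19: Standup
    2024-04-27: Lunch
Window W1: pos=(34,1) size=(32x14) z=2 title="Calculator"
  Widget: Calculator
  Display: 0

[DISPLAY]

                     ┃ Calculator                   ┃ 
                     ┠──────────────────────────────┨ 
 ┏━━━━━━━━━━━━━━━━━━━┃                             0┃ 
 ┃ CalendarWidget    ┃┌───┬───┬───┬───┐             ┃ 
 ┠───────────────────┃│ 7 │ 8 │ 9 │ ÷ │             ┃ 
 ┃              April┃├───┼───┼───┼───┤             ┃ 
 ┃Mo Tu We Th Fr Sa S┃│ 4 │ 5 │ 6 │ × │             ┃ 
 ┃ 1  2  3  4*  5  6*┃├───┼───┼───┼───┤             ┃ 
 ┃ 8  9 10* 11 12 13 ┃│ 1 │ 2 │ 3 │ - │             ┃ 
 ┃15 16 17 18 19* 20 ┃├───┼───┼───┼───┤             ┃ 
 ┃22 23 24 25 26 27* ┃│ 0 │ . │ = │ + │             ┃ 
 ┃29 30              ┃└───┴───┴───┴───┘             ┃ 
 ┃                   ┗━━━━━━━━━━━━━━━━━━━━━━━━━━━━━━┛ 
 ┗━━━━━━━━━━━━━━━━━━━━━━━━━━━━━━━━━━━━━┛              
                                                      


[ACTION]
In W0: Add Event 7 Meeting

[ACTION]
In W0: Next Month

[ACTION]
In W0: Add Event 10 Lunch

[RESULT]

                     ┃ Calculator                   ┃ 
                     ┠──────────────────────────────┨ 
 ┏━━━━━━━━━━━━━━━━━━━┃                             0┃ 
 ┃ CalendarWidget    ┃┌───┬───┬───┬───┐             ┃ 
 ┠───────────────────┃│ 7 │ 8 │ 9 │ ÷ │             ┃ 
 ┃               May ┃├───┼───┼───┼───┤             ┃ 
 ┃Mo Tu We Th Fr Sa S┃│ 4 │ 5 │ 6 │ × │             ┃ 
 ┃       1  2  3  4  ┃├───┼───┼───┼───┤             ┃ 
 ┃ 6  7  8  9 10* 11 ┃│ 1 │ 2 │ 3 │ - │             ┃ 
 ┃13 14 15 16 17 18 1┃├───┼───┼───┼───┤             ┃ 
 ┃20 21 22 23 24 25 2┃│ 0 │ . │ = │ + │             ┃ 
 ┃27 28 29 30 31     ┃└───┴───┴───┴───┘             ┃ 
 ┃                   ┗━━━━━━━━━━━━━━━━━━━━━━━━━━━━━━┛ 
 ┗━━━━━━━━━━━━━━━━━━━━━━━━━━━━━━━━━━━━━┛              
                                                      


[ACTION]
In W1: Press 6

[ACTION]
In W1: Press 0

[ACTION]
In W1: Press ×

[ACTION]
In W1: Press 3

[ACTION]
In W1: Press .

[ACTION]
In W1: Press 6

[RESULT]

                     ┃ Calculator                   ┃ 
                     ┠──────────────────────────────┨ 
 ┏━━━━━━━━━━━━━━━━━━━┃                           3.6┃ 
 ┃ CalendarWidget    ┃┌───┬───┬───┬───┐             ┃ 
 ┠───────────────────┃│ 7 │ 8 │ 9 │ ÷ │             ┃ 
 ┃               May ┃├───┼───┼───┼───┤             ┃ 
 ┃Mo Tu We Th Fr Sa S┃│ 4 │ 5 │ 6 │ × │             ┃ 
 ┃       1  2  3  4  ┃├───┼───┼───┼───┤             ┃ 
 ┃ 6  7  8  9 10* 11 ┃│ 1 │ 2 │ 3 │ - │             ┃ 
 ┃13 14 15 16 17 18 1┃├───┼───┼───┼───┤             ┃ 
 ┃20 21 22 23 24 25 2┃│ 0 │ . │ = │ + │             ┃ 
 ┃27 28 29 30 31     ┃└───┴───┴───┴───┘             ┃ 
 ┃                   ┗━━━━━━━━━━━━━━━━━━━━━━━━━━━━━━┛ 
 ┗━━━━━━━━━━━━━━━━━━━━━━━━━━━━━━━━━━━━━┛              
                                                      
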